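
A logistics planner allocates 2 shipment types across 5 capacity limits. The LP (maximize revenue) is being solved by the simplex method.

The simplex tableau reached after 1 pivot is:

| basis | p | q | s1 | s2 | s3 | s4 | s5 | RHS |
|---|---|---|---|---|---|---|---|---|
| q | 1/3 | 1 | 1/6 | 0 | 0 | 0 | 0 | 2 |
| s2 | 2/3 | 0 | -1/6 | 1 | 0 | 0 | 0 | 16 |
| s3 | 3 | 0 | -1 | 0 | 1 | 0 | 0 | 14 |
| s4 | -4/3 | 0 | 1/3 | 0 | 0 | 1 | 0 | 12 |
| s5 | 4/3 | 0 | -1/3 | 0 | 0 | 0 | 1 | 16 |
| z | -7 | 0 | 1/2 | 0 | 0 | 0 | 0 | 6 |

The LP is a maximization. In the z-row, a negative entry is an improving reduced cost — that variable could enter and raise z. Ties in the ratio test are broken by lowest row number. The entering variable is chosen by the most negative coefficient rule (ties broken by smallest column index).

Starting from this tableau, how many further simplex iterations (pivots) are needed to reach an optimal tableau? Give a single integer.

2

pivot: p in, s3 out → z = 116/3
pivot: s1 in, q out → z = 208/5
No improving column remains; optimal.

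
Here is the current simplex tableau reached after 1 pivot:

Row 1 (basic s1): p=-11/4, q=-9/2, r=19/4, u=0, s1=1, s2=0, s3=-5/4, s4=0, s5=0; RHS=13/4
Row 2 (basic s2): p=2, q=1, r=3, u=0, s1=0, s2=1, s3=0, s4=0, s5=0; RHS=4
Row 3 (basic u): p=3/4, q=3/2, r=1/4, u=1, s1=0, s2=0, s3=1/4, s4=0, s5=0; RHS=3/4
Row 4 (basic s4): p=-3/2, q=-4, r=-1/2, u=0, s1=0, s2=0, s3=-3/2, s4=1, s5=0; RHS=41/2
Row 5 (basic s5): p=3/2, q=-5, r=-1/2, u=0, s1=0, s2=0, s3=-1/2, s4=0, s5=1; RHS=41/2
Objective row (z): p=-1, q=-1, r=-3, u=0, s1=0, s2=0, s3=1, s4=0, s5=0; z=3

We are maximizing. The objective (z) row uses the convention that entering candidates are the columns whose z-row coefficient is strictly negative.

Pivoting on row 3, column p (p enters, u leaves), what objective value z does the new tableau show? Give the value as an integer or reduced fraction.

4

Minimum ratio for p: (3/4)/(3/4) = 1.
z changes by −(z-row coeff of p)·ratio = −(-1)·1 = 1.
New z = 3 + 1 = 4.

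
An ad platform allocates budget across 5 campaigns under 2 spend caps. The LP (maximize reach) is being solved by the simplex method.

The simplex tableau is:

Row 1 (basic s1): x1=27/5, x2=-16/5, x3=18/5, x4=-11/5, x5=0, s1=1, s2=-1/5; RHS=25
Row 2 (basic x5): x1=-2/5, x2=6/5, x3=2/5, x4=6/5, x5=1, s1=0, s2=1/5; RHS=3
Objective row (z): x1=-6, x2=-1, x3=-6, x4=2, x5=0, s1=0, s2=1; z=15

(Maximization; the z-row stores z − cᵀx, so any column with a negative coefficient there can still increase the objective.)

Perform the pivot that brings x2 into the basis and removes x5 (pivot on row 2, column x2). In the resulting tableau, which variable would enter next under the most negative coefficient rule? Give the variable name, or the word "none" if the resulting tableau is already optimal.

x1

Pivot element 6/5. New z-row = old z-row − (-1)·(row 2/(6/5)).
Updated z-row coefficients: x1: -19/3, x2: 0, x3: -17/3, x4: 3, x5: 5/6, s1: 0, s2: 7/6.
The most negative is -19/3 in column x1, so x1 would enter next.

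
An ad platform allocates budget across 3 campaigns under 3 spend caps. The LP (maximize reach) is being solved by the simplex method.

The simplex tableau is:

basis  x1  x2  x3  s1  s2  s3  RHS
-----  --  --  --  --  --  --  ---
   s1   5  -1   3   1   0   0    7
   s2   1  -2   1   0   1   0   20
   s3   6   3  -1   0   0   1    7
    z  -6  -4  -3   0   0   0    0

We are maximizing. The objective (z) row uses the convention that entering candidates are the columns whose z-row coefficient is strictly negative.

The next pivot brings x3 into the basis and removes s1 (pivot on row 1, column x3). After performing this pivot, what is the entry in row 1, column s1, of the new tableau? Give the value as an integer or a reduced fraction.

Pivot element is row 1, column x3: 3.
Normalize row 1: new (row 1, s1) = 1/3 = 1/3.
Row 1 is the pivot row, so the entry is 1/3.

1/3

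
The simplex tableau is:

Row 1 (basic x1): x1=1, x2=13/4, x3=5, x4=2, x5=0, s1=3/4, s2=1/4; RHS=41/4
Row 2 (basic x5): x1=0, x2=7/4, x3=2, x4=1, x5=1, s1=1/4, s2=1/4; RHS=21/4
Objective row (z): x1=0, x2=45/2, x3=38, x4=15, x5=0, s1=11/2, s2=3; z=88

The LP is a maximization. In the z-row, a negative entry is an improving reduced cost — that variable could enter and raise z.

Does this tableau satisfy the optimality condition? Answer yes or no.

yes

No objective-row coefficient is strictly negative, so no entering variable exists; the tableau is optimal.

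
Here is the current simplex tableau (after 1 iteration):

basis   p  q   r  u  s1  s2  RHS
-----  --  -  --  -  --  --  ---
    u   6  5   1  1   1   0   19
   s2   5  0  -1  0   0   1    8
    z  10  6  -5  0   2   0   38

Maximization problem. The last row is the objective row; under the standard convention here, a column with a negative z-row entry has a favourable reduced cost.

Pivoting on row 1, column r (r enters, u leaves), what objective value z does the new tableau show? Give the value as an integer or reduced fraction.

133

Minimum ratio for r: 19/1 = 19.
z changes by −(z-row coeff of r)·ratio = −(-5)·19 = 95.
New z = 38 + 95 = 133.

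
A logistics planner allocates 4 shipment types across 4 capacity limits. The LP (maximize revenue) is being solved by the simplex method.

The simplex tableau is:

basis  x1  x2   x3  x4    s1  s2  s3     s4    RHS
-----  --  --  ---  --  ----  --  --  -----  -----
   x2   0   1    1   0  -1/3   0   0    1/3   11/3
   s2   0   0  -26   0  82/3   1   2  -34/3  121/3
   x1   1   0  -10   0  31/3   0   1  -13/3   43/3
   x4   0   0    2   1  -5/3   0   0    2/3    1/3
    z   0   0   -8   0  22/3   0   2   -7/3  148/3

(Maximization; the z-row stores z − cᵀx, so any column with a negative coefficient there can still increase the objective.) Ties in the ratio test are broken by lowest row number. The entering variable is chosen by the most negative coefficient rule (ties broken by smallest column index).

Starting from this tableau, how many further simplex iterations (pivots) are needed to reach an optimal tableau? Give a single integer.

1

pivot: x3 in, x4 out → z = 152/3
No improving column remains; optimal.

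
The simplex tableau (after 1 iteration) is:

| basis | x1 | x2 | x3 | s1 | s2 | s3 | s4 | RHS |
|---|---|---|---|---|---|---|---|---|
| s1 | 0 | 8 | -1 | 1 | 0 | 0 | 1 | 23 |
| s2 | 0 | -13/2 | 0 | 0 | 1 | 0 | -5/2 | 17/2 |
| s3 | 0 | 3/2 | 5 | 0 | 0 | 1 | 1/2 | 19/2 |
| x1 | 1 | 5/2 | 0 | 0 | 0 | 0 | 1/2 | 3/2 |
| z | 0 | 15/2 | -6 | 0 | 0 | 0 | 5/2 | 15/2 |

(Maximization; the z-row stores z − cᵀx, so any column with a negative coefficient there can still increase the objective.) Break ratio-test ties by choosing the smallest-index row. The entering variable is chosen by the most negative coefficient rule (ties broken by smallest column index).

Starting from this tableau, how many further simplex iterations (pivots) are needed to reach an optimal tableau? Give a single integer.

pivot: x3 in, s3 out → z = 189/10
No improving column remains; optimal.

1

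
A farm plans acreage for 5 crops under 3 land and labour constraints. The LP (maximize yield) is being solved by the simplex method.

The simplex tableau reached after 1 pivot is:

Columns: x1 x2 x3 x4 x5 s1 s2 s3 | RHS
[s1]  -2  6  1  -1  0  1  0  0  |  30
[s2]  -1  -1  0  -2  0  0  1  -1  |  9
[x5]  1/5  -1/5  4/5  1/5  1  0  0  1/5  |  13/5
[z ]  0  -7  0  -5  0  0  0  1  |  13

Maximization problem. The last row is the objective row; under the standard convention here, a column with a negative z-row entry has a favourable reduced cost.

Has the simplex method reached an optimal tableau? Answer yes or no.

no

Column x2 has objective-row coefficient -7, which is negative; an improving pivot exists, so not yet optimal.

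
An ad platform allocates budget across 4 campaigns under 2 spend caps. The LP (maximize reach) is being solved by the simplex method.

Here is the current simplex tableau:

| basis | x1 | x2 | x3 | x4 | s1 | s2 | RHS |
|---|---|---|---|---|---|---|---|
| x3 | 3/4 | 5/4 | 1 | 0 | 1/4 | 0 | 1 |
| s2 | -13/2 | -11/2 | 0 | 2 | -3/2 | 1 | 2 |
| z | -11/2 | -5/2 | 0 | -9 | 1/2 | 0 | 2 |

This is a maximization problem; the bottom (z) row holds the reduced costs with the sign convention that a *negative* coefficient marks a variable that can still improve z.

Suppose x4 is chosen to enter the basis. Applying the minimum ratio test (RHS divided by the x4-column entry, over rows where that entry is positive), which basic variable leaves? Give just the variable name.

Ratios: row 1 (x3): entry 0 ≤ 0, skip; row 2 (s2): 2/2 = 1.
Minimum ratio 1 is in the s2 row, so s2 leaves.

s2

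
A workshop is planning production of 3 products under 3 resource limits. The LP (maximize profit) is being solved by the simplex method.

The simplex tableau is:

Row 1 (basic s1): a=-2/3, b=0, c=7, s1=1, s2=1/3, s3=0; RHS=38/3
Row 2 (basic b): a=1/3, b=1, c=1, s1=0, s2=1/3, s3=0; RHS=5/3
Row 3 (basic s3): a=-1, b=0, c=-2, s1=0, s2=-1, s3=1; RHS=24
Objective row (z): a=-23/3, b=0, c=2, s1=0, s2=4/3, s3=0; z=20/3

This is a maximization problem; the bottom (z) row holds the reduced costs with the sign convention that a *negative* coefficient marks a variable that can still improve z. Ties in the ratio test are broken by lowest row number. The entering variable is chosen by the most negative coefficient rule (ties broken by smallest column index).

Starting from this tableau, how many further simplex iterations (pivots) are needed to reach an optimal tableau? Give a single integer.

1

pivot: a in, b out → z = 45
No improving column remains; optimal.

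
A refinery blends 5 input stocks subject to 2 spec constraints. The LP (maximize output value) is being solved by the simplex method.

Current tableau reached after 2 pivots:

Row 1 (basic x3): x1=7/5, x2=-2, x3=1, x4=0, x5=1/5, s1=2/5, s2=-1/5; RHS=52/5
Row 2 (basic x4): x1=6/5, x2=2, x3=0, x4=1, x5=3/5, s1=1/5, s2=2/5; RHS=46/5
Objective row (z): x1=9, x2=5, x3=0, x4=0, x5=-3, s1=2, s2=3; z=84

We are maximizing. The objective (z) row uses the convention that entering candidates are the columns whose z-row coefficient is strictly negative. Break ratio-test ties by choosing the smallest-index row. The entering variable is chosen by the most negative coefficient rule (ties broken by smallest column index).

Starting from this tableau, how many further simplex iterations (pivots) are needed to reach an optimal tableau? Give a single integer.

pivot: x5 in, x4 out → z = 130
No improving column remains; optimal.

1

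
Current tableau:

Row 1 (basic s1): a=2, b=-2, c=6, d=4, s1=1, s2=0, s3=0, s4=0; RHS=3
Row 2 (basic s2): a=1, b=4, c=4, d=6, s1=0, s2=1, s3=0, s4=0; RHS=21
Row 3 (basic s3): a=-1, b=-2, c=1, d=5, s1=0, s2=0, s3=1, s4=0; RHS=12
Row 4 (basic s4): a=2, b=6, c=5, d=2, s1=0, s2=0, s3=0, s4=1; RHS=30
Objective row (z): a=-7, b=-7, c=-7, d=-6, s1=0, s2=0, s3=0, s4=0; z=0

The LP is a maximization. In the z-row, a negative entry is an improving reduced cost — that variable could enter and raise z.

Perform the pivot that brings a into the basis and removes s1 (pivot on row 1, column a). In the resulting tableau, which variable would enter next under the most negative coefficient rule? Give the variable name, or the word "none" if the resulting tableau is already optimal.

Pivot element 2. New z-row = old z-row − (-7)·(row 1/2).
Updated z-row coefficients: a: 0, b: -14, c: 14, d: 8, s1: 7/2, s2: 0, s3: 0, s4: 0.
The most negative is -14 in column b, so b would enter next.

b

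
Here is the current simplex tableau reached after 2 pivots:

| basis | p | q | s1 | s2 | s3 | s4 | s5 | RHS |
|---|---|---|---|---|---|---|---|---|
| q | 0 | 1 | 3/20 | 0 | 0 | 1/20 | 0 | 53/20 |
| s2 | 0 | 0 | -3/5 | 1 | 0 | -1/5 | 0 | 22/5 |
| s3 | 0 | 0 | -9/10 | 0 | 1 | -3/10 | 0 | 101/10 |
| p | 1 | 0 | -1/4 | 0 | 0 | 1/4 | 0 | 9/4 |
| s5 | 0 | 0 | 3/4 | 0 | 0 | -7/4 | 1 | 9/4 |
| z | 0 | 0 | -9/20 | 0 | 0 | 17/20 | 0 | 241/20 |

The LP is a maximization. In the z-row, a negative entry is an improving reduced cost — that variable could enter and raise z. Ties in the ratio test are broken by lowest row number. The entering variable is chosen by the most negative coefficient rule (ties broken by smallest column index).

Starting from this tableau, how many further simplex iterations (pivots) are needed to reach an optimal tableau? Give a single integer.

pivot: s1 in, s5 out → z = 67/5
pivot: s4 in, q out → z = 29/2
No improving column remains; optimal.

2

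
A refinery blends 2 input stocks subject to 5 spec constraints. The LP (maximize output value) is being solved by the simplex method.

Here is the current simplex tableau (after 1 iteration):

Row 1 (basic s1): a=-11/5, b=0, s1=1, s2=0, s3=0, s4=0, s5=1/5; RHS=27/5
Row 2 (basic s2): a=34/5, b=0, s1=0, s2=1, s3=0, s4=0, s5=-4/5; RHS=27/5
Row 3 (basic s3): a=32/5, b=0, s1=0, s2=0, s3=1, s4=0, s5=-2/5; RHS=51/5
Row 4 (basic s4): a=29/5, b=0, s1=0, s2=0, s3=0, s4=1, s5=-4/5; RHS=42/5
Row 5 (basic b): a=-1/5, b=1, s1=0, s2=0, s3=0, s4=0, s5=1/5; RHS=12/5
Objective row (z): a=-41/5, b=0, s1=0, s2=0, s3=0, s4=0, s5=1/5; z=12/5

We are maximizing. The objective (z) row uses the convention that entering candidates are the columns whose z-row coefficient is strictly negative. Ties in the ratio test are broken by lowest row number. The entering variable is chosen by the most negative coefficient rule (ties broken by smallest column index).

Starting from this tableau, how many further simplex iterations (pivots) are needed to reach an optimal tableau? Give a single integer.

3

pivot: a in, s2 out → z = 303/34
pivot: s5 in, s3 out → z = 20
pivot: s2 in, b out → z = 20
No improving column remains; optimal.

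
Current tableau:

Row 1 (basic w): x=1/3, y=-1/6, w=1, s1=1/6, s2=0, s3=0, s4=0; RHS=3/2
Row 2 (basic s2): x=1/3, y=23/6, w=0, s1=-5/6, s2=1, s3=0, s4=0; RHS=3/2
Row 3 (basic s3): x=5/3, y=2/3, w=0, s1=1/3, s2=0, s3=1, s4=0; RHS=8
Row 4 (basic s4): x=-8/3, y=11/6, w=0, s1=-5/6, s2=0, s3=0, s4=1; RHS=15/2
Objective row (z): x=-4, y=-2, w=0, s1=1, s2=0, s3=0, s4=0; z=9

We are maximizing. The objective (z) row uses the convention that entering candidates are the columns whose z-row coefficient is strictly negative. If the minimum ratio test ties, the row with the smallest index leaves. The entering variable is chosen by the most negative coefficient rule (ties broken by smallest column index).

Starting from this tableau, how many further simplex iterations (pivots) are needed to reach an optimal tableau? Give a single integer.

2

pivot: x in, w out → z = 27
pivot: y in, s2 out → z = 27
No improving column remains; optimal.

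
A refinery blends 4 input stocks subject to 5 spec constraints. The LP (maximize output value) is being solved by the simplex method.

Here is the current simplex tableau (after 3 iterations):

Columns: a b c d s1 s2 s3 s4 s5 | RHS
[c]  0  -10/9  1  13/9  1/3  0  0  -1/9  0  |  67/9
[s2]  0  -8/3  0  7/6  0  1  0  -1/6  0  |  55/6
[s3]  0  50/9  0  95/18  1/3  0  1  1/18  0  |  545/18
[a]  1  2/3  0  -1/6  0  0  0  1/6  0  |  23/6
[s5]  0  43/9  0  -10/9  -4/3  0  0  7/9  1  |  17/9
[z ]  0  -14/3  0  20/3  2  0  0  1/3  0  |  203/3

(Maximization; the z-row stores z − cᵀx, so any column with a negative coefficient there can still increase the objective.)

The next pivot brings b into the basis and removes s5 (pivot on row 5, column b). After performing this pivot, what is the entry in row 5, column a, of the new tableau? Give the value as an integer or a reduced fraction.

0

Pivot element is row 5, column b: 43/9.
Normalize row 5: new (row 5, a) = 0/(43/9) = 0.
Row 5 is the pivot row, so the entry is 0.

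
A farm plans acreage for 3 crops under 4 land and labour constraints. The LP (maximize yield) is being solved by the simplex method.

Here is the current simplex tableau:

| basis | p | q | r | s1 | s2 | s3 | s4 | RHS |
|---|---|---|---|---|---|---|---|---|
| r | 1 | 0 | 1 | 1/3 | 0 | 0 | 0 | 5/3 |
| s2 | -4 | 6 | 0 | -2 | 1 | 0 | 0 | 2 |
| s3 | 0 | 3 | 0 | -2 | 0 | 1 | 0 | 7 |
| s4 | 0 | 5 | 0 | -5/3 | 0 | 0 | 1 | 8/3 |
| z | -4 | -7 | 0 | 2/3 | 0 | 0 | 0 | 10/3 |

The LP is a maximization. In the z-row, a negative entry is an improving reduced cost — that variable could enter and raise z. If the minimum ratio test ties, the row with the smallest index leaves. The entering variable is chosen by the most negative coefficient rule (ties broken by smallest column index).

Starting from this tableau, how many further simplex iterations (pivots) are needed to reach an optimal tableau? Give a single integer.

pivot: q in, s2 out → z = 17/3
pivot: p in, s4 out → z = 124/15
pivot: s1 in, r out → z = 151/10
No improving column remains; optimal.

3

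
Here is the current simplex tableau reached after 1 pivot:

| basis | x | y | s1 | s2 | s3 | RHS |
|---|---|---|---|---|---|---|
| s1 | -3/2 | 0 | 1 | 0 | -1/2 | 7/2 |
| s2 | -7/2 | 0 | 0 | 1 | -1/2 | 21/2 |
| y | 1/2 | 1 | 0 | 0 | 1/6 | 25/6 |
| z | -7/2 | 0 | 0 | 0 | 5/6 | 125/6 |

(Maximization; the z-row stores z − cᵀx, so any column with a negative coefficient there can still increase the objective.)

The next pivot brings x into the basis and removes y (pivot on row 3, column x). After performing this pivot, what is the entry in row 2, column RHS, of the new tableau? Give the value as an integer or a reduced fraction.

119/3

Pivot element is row 3, column x: 1/2.
Normalize row 3: new (row 3, RHS) = (25/6)/(1/2) = 25/3.
row 2 ← row 2 − (-7/2)·(new row 3): 21/2 − (-7/2)·(25/3) = 119/3.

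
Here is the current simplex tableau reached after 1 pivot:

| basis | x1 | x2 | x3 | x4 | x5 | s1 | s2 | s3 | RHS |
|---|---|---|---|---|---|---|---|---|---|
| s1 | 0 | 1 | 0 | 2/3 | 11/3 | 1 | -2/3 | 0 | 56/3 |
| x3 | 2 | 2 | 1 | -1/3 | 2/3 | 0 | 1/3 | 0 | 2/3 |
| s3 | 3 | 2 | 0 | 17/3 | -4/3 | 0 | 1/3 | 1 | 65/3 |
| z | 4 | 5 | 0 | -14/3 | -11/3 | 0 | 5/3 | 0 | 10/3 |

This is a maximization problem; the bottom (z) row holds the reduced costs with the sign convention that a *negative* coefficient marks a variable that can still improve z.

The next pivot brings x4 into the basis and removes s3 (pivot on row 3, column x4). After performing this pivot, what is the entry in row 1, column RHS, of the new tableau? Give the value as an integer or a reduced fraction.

274/17

Pivot element is row 3, column x4: 17/3.
Normalize row 3: new (row 3, RHS) = (65/3)/(17/3) = 65/17.
row 1 ← row 1 − (2/3)·(new row 3): 56/3 − (2/3)·(65/17) = 274/17.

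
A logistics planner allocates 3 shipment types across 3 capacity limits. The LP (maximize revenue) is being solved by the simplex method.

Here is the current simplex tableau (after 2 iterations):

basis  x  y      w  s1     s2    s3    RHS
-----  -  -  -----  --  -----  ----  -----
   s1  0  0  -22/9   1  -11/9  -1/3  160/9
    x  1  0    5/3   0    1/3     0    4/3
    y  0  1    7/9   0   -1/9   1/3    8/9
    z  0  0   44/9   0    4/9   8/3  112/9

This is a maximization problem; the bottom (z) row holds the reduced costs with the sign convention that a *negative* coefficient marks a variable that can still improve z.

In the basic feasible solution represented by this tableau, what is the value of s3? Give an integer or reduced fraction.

s3 is nonbasic (not in the basis column), so its value in the current BFS is 0.

0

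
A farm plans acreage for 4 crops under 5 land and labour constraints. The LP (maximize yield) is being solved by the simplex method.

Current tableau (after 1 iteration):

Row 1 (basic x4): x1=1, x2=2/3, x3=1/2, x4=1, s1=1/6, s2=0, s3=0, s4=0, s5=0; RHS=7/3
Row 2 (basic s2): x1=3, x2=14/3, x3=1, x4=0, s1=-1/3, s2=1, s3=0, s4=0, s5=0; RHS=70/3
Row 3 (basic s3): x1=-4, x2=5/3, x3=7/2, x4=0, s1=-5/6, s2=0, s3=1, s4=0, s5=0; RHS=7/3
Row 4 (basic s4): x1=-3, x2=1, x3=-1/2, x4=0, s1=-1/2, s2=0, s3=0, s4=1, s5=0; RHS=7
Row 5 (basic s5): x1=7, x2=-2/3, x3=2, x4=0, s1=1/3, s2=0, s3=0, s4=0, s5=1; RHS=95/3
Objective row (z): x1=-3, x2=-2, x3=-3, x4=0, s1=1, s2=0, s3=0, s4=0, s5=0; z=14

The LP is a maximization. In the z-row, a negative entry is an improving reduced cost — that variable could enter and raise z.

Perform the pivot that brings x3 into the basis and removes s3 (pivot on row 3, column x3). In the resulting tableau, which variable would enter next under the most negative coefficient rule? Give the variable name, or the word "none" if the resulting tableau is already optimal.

Pivot element 7/2. New z-row = old z-row − (-3)·(row 3/(7/2)).
Updated z-row coefficients: x1: -45/7, x2: -4/7, x3: 0, x4: 0, s1: 2/7, s2: 0, s3: 6/7, s4: 0, s5: 0.
The most negative is -45/7 in column x1, so x1 would enter next.

x1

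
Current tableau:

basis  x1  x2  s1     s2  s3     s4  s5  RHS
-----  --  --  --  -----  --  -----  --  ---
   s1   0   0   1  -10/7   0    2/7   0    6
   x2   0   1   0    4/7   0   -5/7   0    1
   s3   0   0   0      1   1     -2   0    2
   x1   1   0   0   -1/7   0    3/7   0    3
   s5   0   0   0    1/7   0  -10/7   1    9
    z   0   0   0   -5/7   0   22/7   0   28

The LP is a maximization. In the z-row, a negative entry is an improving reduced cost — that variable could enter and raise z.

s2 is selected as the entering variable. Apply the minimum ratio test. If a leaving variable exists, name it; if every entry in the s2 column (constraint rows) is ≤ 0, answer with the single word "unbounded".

x2

Ratios: row 1 (s1): entry -10/7 ≤ 0, skip; row 2 (x2): 1/(4/7) = 7/4; row 3 (s3): 2/1 = 2; row 4 (x1): entry -1/7 ≤ 0, skip; row 5 (s5): 9/(1/7) = 63.
Minimum ratio is in the x2 row, so x2 leaves.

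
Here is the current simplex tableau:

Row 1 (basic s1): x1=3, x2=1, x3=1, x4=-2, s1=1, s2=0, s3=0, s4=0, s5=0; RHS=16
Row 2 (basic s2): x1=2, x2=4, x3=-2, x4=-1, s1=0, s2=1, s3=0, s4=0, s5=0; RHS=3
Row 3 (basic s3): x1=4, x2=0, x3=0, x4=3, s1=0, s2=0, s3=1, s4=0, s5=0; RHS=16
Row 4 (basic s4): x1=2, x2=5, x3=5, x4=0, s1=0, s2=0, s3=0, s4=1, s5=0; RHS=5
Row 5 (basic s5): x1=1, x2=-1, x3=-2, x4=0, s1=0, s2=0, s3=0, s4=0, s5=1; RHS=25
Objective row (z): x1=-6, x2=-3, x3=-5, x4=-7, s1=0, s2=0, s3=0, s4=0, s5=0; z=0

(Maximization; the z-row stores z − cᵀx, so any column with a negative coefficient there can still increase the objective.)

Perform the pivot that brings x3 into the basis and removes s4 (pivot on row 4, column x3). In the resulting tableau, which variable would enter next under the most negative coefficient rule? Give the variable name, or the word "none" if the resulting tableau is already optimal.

x4

Pivot element 5. New z-row = old z-row − (-5)·(row 4/5).
Updated z-row coefficients: x1: -4, x2: 2, x3: 0, x4: -7, s1: 0, s2: 0, s3: 0, s4: 1, s5: 0.
The most negative is -7 in column x4, so x4 would enter next.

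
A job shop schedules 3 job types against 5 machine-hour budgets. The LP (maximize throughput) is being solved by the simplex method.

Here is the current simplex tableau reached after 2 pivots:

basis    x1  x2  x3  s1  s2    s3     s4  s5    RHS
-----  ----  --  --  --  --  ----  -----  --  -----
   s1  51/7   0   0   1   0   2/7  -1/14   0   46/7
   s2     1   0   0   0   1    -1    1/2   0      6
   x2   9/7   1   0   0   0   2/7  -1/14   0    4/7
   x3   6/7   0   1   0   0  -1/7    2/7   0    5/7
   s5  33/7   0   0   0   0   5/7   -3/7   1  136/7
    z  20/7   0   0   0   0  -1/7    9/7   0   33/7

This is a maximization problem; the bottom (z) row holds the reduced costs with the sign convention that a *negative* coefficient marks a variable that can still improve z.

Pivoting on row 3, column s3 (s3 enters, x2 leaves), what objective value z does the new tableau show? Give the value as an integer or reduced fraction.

5

Minimum ratio for s3: (4/7)/(2/7) = 2.
z changes by −(z-row coeff of s3)·ratio = −(-1/7)·2 = 2/7.
New z = 33/7 + (2/7) = 5.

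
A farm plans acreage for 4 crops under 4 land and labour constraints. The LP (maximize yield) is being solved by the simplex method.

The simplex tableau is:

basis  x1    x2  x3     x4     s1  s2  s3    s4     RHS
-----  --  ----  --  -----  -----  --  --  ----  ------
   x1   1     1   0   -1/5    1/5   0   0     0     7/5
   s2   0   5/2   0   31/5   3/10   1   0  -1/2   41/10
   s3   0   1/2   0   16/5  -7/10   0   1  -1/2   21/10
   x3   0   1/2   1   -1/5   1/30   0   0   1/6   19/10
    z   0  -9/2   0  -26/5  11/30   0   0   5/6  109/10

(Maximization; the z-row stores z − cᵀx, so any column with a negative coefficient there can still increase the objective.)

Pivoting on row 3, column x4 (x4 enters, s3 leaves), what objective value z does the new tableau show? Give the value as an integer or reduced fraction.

Minimum ratio for x4: (21/10)/(16/5) = 21/32.
z changes by −(z-row coeff of x4)·ratio = −(-26/5)·(21/32) = 273/80.
New z = 109/10 + (273/80) = 229/16.

229/16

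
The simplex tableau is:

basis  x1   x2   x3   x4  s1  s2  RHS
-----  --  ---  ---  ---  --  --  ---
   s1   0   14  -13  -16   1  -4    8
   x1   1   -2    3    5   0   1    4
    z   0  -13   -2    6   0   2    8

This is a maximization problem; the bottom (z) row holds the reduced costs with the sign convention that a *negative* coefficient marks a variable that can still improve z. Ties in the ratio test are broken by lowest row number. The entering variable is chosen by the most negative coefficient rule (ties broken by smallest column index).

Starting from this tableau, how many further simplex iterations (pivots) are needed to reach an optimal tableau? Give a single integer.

2

pivot: x2 in, s1 out → z = 108/7
pivot: x3 in, x1 out → z = 315/4
No improving column remains; optimal.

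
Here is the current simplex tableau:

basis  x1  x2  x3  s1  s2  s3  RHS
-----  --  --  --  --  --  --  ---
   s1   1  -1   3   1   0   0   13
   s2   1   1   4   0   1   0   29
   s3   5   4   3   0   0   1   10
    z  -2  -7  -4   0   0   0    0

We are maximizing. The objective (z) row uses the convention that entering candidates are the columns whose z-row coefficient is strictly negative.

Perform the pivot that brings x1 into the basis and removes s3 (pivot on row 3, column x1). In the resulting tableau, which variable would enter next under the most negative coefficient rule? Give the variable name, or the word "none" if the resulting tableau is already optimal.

Pivot element 5. New z-row = old z-row − (-2)·(row 3/5).
Updated z-row coefficients: x1: 0, x2: -27/5, x3: -14/5, s1: 0, s2: 0, s3: 2/5.
The most negative is -27/5 in column x2, so x2 would enter next.

x2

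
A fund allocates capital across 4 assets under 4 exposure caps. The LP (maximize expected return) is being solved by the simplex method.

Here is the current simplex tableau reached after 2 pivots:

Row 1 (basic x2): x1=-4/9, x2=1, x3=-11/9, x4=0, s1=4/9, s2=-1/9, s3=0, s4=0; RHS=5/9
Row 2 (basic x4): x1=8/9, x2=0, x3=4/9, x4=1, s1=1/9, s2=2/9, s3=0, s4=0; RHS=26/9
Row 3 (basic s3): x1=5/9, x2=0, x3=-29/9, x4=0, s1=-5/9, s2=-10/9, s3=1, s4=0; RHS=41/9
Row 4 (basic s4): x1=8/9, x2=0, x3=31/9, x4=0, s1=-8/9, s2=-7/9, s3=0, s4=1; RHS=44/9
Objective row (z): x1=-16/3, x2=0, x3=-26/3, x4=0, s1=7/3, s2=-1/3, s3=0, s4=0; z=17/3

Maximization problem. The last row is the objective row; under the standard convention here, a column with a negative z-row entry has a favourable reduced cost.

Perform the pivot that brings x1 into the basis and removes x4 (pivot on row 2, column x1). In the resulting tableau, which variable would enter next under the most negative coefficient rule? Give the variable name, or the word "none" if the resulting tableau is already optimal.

x3

Pivot element 8/9. New z-row = old z-row − (-16/3)·(row 2/(8/9)).
Updated z-row coefficients: x1: 0, x2: 0, x3: -6, x4: 6, s1: 3, s2: 1, s3: 0, s4: 0.
The most negative is -6 in column x3, so x3 would enter next.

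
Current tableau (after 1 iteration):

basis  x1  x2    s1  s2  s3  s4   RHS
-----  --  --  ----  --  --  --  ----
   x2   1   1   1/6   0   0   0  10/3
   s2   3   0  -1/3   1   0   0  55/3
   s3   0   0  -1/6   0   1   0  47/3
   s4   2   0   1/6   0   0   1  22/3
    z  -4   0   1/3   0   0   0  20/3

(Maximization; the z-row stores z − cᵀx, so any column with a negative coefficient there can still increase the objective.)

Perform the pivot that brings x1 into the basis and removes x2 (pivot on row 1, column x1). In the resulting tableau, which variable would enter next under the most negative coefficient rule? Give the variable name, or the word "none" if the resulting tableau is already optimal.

none

Pivot element 1. New z-row = old z-row − (-4)·(row 1/1).
Updated z-row coefficients: x1: 0, x2: 4, s1: 1, s2: 0, s3: 0, s4: 0.
No coefficient is strictly negative; the tableau after this pivot is optimal.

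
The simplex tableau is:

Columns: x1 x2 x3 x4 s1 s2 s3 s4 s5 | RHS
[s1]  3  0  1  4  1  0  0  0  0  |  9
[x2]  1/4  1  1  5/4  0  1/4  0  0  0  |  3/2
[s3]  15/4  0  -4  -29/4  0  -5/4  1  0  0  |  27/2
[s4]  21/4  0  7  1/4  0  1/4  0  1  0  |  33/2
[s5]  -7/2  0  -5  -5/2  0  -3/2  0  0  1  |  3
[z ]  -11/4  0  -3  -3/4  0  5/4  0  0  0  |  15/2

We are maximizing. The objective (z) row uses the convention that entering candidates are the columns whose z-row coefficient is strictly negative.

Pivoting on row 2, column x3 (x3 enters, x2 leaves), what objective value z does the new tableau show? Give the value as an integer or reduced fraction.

12

Minimum ratio for x3: (3/2)/1 = 3/2.
z changes by −(z-row coeff of x3)·ratio = −(-3)·(3/2) = 9/2.
New z = 15/2 + (9/2) = 12.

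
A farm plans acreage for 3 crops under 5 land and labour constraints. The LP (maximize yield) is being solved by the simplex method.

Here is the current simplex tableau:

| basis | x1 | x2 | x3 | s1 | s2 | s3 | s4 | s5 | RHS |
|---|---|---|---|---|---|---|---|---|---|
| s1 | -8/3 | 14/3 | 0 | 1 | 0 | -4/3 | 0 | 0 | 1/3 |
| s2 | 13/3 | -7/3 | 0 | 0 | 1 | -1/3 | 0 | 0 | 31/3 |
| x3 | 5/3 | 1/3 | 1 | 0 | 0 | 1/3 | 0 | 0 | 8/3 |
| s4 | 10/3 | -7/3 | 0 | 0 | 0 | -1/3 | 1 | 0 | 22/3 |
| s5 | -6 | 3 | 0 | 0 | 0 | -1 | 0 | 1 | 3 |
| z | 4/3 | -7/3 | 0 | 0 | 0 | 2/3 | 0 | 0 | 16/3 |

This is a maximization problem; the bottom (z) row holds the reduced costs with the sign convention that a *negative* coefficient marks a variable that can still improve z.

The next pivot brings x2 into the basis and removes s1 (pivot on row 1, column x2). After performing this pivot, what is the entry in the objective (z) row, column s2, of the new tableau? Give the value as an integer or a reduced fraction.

Pivot element is row 1, column x2: 14/3.
Normalize row 1: new (row 1, s2) = 0/(14/3) = 0.
z-row ← z-row − (-7/3)·(new row 1): 0 − (-7/3)·0 = 0.

0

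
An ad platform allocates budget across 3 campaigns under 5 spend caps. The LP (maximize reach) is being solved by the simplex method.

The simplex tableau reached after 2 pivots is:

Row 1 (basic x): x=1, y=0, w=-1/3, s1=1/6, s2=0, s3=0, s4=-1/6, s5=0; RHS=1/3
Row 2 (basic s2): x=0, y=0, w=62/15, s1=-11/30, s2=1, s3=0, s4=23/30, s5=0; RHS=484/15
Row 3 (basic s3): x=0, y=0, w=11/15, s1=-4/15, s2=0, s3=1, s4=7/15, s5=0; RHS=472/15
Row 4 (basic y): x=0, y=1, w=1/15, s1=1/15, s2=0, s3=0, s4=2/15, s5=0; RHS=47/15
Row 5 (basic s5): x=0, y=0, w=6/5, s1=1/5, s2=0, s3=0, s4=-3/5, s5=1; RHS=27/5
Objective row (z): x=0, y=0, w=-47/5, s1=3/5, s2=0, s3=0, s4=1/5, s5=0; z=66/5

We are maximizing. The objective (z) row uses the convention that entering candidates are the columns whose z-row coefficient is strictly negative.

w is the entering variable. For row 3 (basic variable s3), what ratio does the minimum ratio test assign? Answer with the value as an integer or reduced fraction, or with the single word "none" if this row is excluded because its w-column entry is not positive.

472/11

Ratio = RHS / (w entry) = (472/15) / (11/15) = 472/11.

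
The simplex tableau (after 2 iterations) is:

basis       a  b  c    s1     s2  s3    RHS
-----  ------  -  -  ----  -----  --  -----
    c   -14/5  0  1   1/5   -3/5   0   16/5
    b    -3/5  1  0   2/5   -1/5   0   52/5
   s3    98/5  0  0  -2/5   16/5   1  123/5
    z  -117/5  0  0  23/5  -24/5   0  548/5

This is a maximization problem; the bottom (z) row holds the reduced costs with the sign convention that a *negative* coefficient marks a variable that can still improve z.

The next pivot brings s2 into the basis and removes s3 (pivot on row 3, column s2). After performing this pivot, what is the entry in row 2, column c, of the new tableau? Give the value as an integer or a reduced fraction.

0

Pivot element is row 3, column s2: 16/5.
Normalize row 3: new (row 3, c) = 0/(16/5) = 0.
row 2 ← row 2 − (-1/5)·(new row 3): 0 − (-1/5)·0 = 0.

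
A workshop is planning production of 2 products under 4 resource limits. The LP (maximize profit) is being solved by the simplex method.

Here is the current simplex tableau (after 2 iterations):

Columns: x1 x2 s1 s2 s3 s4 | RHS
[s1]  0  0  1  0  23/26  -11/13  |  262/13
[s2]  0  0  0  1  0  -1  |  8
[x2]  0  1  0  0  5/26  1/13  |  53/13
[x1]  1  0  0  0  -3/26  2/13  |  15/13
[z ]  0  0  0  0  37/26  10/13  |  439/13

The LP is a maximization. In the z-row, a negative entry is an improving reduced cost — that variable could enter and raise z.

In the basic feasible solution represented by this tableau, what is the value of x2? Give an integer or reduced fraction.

53/13

x2 is basic (row 3); its value is the RHS of that row: 53/13.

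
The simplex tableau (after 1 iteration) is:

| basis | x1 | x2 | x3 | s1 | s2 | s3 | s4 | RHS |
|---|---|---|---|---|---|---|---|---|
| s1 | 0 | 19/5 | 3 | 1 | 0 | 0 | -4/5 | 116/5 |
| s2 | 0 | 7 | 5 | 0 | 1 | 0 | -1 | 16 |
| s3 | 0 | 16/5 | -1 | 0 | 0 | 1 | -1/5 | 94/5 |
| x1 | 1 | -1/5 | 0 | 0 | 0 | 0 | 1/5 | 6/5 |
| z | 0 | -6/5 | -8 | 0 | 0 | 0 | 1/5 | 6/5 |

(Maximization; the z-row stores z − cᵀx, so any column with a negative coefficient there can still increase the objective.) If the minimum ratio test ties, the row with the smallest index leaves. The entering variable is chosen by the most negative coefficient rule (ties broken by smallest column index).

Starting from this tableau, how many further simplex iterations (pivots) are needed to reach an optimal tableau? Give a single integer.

2

pivot: x3 in, s2 out → z = 134/5
pivot: s4 in, x1 out → z = 176/5
No improving column remains; optimal.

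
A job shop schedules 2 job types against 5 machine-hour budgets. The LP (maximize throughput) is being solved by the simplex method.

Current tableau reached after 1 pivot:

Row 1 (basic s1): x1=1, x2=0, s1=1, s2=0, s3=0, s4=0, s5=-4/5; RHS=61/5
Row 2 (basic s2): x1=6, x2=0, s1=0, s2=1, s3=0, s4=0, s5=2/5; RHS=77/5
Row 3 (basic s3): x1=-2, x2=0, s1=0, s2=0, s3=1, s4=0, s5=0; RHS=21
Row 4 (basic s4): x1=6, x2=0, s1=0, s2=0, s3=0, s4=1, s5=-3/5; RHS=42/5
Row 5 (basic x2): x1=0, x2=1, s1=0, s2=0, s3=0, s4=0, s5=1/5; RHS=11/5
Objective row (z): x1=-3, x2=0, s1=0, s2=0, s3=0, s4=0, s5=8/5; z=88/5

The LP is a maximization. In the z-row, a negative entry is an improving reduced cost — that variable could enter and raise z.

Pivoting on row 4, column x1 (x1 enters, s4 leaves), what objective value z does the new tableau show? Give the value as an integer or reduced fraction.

Minimum ratio for x1: (42/5)/6 = 7/5.
z changes by −(z-row coeff of x1)·ratio = −(-3)·(7/5) = 21/5.
New z = 88/5 + (21/5) = 109/5.

109/5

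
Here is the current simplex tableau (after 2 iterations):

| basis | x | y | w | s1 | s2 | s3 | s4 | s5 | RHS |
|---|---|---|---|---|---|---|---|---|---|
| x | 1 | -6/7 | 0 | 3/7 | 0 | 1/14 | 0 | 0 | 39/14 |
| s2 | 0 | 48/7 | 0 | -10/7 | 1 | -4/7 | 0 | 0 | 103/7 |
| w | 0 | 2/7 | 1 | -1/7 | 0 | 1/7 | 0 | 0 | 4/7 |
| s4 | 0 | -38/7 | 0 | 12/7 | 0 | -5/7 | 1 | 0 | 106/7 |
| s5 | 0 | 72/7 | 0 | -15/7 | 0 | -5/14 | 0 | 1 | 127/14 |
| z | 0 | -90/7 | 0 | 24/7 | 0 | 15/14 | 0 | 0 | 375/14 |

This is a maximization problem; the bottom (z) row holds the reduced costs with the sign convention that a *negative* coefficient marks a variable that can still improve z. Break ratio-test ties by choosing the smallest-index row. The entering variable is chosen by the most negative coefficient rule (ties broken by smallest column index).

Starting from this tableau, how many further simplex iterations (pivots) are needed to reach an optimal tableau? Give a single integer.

pivot: y in, s5 out → z = 305/8
No improving column remains; optimal.

1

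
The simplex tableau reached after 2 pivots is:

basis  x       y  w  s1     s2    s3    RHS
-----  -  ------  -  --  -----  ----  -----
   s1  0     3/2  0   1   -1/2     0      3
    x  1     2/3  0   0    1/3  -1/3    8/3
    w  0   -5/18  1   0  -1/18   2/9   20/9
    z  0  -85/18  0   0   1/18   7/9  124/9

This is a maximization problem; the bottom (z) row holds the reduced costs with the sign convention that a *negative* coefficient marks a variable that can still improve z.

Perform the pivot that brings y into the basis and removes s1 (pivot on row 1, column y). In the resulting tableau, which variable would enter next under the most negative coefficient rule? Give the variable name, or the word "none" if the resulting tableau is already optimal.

s2

Pivot element 3/2. New z-row = old z-row − (-85/18)·(row 1/(3/2)).
Updated z-row coefficients: x: 0, y: 0, w: 0, s1: 85/27, s2: -41/27, s3: 7/9.
The most negative is -41/27 in column s2, so s2 would enter next.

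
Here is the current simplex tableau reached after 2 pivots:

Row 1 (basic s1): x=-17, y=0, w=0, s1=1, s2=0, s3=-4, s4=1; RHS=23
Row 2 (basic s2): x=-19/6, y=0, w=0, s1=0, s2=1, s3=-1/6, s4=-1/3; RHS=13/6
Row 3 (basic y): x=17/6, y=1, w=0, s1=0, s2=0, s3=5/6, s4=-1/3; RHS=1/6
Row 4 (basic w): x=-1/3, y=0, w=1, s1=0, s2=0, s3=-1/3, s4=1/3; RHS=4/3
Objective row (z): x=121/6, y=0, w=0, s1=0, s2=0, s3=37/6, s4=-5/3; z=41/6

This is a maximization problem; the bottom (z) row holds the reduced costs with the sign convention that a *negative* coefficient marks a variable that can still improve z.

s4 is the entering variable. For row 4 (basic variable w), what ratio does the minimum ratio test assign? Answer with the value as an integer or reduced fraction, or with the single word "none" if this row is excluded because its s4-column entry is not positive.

Ratio = RHS / (s4 entry) = (4/3) / (1/3) = 4.

4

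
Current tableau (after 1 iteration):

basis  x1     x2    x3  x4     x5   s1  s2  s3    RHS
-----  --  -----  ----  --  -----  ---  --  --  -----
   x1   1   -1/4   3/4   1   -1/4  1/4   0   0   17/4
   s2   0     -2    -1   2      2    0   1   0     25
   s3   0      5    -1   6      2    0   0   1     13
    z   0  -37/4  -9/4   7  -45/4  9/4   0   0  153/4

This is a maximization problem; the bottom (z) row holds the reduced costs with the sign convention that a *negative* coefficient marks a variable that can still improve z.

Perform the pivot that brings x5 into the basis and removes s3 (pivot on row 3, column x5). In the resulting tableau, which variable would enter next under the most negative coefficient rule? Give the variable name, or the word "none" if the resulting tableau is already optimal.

Pivot element 2. New z-row = old z-row − (-45/4)·(row 3/2).
Updated z-row coefficients: x1: 0, x2: 151/8, x3: -63/8, x4: 163/4, x5: 0, s1: 9/4, s2: 0, s3: 45/8.
The most negative is -63/8 in column x3, so x3 would enter next.

x3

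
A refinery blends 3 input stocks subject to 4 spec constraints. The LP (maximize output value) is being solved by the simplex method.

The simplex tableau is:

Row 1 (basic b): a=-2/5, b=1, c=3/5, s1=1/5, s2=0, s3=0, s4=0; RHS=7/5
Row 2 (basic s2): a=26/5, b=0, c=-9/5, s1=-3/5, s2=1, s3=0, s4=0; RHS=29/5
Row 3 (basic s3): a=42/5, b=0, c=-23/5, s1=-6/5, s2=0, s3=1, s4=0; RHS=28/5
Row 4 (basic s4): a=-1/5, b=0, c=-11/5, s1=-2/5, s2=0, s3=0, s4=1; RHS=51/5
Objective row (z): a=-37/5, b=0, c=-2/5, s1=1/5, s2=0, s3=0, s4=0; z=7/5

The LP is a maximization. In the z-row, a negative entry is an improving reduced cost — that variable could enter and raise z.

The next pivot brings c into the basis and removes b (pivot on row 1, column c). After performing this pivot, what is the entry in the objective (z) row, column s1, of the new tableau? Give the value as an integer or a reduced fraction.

Pivot element is row 1, column c: 3/5.
Normalize row 1: new (row 1, s1) = (1/5)/(3/5) = 1/3.
z-row ← z-row − (-2/5)·(new row 1): 1/5 − (-2/5)·(1/3) = 1/3.

1/3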